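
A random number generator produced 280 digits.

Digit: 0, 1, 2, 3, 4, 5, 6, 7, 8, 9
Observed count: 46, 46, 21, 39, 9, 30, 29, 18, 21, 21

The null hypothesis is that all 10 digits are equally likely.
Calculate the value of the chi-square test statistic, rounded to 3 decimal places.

Under H₀ each category has probability 1/10, so each expected count is 280/10 = 28.
cat         O        E   (O−E)²/E
0          46       28    11.5714
1          46       28    11.5714
2          21       28     1.7500
3          39       28     4.3214
4           9       28    12.8929
5          30       28     0.1429
6          29       28     0.0357
7          18       28     3.5714
8          21       28     1.7500
9          21       28     1.7500
Sum = 49.357

49.357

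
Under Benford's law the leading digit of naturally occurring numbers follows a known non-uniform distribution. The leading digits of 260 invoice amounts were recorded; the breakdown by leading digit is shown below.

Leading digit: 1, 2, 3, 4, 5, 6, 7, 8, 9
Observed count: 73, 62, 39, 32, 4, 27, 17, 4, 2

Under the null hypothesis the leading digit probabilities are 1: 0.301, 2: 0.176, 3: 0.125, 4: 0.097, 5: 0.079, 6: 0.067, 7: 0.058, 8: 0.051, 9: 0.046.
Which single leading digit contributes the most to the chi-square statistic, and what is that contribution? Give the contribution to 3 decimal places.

5, 13.319

Expected counts E_i = n·p_i: 260×0.301 = 78.26, 260×0.176 = 45.76, 260×0.125 = 32.5, 260×0.097 = 25.22, 260×0.079 = 20.54, 260×0.067 = 17.42, 260×0.058 = 15.08, 260×0.051 = 13.26, 260×0.046 = 11.96.
cat         O        E   (O−E)²/E
1          73    78.26     0.3535
2          62    45.76     5.7635
3          39     32.5     1.3000
4          32    25.22     1.8227
5           4    20.54    13.3190
6          27    17.42     5.2685
7          17    15.08     0.2445
8           4    13.26     6.4666
9           2    11.96     8.2944
The largest term is for 5: 13.319.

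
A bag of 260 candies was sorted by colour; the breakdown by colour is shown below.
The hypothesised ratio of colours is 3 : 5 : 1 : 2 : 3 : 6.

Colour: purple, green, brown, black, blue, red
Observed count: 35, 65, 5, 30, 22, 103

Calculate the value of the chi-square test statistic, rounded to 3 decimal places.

21.372

Ratio total = 20. Expected counts: 260×3/20 = 39, 260×5/20 = 65, 260×1/20 = 13, 260×2/20 = 26, 260×3/20 = 39, 260×6/20 = 78.
cat         O        E   (O−E)²/E
purple     35       39     0.4103
green      65       65     0.0000
brown       5       13     4.9231
black      30       26     0.6154
blue       22       39     7.4103
red       103       78     8.0128
Sum = 21.372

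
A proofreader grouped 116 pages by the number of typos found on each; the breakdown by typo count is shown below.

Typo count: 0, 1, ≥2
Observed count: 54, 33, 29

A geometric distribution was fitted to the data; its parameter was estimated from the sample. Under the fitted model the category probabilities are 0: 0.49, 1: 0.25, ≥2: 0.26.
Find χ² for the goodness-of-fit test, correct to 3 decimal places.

0.738

Expected counts E_i = n·p_i: 116×0.49 = 56.84, 116×0.25 = 29, 116×0.26 = 30.16.
0: (54 − 56.84)²/56.84 = 8.0656/56.84 = 0.1419
1: (33 − 29)²/29 = 16/29 = 0.5517
≥2: (29 − 30.16)²/30.16 = 1.3456/30.16 = 0.0446
Sum = 0.738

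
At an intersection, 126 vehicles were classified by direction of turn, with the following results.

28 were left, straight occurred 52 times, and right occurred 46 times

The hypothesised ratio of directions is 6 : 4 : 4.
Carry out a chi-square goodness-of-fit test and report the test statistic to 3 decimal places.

Ratio total = 14. Expected counts: 126×6/14 = 54, 126×4/14 = 36, 126×4/14 = 36.
χ² = (28−54)²/54 + (52−36)²/36 + (46−36)²/36
   = 12.5185 + 7.1111 + 2.7778
Sum = 22.407

22.407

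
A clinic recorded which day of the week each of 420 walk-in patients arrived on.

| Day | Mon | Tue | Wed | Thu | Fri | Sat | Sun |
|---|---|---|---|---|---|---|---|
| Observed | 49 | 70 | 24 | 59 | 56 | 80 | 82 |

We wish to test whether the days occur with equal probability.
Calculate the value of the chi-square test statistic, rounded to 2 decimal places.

40.30

Expected count for each of the 7 categories: 420/7 = 60.
χ² = (49−60)²/60 + (70−60)²/60 + (24−60)²/60 + (59−60)²/60 + (56−60)²/60 + (80−60)²/60 + (82−60)²/60
   = 2.017 + 1.667 + 21.600 + 0.017 + 0.267 + 6.667 + 8.067
Sum = 40.30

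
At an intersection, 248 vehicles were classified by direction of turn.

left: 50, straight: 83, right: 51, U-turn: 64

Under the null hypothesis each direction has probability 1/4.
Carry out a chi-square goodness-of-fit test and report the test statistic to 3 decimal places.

11.452

Expected count for each of the 4 categories: 248/4 = 62.
χ² = (50−62)²/62 + (83−62)²/62 + (51−62)²/62 + (64−62)²/62
   = 2.3226 + 7.1129 + 1.9516 + 0.0645
Sum = 11.452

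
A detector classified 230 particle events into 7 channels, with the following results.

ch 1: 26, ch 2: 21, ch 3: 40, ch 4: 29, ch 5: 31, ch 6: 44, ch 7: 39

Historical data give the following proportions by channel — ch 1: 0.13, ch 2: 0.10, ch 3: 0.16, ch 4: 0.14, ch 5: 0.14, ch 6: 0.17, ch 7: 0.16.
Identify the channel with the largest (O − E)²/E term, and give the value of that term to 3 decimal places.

ch 6, 0.614

Expected counts E_i = n·p_i: 230×0.13 = 29.9, 230×0.10 = 23, 230×0.16 = 36.8, 230×0.14 = 32.2, 230×0.14 = 32.2, 230×0.17 = 39.1, 230×0.16 = 36.8.
χ² = (26−29.9)²/29.9 + (21−23)²/23 + (40−36.8)²/36.8 + (29−32.2)²/32.2 + (31−32.2)²/32.2 + (44−39.1)²/39.1 + (39−36.8)²/36.8
   = 0.5087 + 0.1739 + 0.2783 + 0.3180 + 0.0447 + 0.6141 + 0.1315
The largest term is for ch 6: 0.614.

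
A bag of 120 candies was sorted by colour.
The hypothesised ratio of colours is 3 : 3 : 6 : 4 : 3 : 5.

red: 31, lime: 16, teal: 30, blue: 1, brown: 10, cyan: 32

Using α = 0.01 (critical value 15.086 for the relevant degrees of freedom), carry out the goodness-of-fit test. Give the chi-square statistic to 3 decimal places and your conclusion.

Ratio total = 24. Expected counts: 120×3/24 = 15, 120×3/24 = 15, 120×6/24 = 30, 120×4/24 = 20, 120×3/24 = 15, 120×5/24 = 25.
χ² = (31−15)²/15 + (16−15)²/15 + (30−30)²/30 + (1−20)²/20 + (10−15)²/15 + (32−25)²/25
   = 17.0667 + 0.0667 + 0.0000 + 18.0500 + 1.6667 + 1.9600
Sum = 38.810
df = 5. Since 38.810 > 15.086, we reject H₀.

38.810; reject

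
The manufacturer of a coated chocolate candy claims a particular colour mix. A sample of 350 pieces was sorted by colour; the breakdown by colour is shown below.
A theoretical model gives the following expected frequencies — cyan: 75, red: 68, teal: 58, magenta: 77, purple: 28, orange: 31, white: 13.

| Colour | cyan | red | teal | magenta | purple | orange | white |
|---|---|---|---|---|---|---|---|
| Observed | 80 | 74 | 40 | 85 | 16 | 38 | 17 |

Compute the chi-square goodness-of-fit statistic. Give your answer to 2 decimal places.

cat          O        E   (O−E)²/E
cyan        80       75      0.333
red         74       68      0.529
teal        40       58      5.586
magenta     85       77      0.831
purple      16       28      5.143
orange      38       31      1.581
white       17       13      1.231
Sum = 15.23

15.23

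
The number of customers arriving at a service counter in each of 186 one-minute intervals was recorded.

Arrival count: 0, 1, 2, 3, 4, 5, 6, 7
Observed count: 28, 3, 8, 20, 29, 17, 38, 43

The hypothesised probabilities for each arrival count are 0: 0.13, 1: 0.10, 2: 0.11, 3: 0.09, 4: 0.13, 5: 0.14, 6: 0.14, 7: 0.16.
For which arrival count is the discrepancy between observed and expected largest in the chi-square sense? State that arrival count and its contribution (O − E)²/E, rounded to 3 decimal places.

Expected counts E_i = n·p_i: 186×0.13 = 24.18, 186×0.10 = 18.6, 186×0.11 = 20.46, 186×0.09 = 16.74, 186×0.13 = 24.18, 186×0.14 = 26.04, 186×0.14 = 26.04, 186×0.16 = 29.76.
0: (28 − 24.18)²/24.18 = 14.5924/24.18 = 0.6035
1: (3 − 18.6)²/18.6 = 243.36/18.6 = 13.0839
2: (8 − 20.46)²/20.46 = 155.2516/20.46 = 7.5881
3: (20 − 16.74)²/16.74 = 10.6276/16.74 = 0.6349
4: (29 − 24.18)²/24.18 = 23.2324/24.18 = 0.9608
5: (17 − 26.04)²/26.04 = 81.7216/26.04 = 3.1383
6: (38 − 26.04)²/26.04 = 143.0416/26.04 = 5.4931
7: (43 − 29.76)²/29.76 = 175.2976/29.76 = 5.8904
The largest term is for 1: 13.084.

1, 13.084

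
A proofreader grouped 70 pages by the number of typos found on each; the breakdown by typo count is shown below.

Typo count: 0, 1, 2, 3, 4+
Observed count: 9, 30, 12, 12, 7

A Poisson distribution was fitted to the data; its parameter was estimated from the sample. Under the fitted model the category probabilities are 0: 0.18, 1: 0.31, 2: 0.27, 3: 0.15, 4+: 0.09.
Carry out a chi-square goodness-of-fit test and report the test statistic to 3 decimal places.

Expected counts E_i = n·p_i: 70×0.18 = 12.6, 70×0.31 = 21.7, 70×0.27 = 18.9, 70×0.15 = 10.5, 70×0.09 = 6.3.
0: (9 − 12.6)²/12.6 = 12.96/12.6 = 1.0286
1: (30 − 21.7)²/21.7 = 68.89/21.7 = 3.1747
2: (12 − 18.9)²/18.9 = 47.61/18.9 = 2.5190
3: (12 − 10.5)²/10.5 = 2.25/10.5 = 0.2143
4+: (7 − 6.3)²/6.3 = 0.49/6.3 = 0.0778
Sum = 7.014

7.014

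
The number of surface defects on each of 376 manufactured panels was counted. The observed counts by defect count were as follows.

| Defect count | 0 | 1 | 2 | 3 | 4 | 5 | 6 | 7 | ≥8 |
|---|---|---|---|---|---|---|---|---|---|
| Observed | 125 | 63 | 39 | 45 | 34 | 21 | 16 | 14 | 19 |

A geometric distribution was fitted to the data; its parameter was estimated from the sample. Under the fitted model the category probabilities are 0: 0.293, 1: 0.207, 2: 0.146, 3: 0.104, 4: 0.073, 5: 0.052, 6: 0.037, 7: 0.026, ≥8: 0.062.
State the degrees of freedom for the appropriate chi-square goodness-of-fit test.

There are k = 9 categories and 1 parameter estimated from the data, so df = 9 − 1 − 1 = 7.

7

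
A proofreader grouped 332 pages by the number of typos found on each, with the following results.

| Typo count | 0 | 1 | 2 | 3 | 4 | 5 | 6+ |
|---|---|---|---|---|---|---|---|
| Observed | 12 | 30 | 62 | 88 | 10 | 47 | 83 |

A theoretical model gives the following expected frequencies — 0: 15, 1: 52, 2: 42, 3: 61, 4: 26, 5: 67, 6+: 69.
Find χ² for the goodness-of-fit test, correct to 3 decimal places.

50.039

0: (12 − 15)²/15 = 9/15 = 0.6000
1: (30 − 52)²/52 = 484/52 = 9.3077
2: (62 − 42)²/42 = 400/42 = 9.5238
3: (88 − 61)²/61 = 729/61 = 11.9508
4: (10 − 26)²/26 = 256/26 = 9.8462
5: (47 − 67)²/67 = 400/67 = 5.9701
6+: (83 − 69)²/69 = 196/69 = 2.8406
Sum = 50.039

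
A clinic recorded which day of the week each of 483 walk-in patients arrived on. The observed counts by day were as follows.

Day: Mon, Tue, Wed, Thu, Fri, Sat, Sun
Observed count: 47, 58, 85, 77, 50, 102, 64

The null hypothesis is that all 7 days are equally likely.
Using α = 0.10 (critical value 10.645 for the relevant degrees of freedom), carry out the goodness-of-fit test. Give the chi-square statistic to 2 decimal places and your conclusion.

Under H₀ each category has probability 1/7, so each expected count is 483/7 = 69.
cat         O        E   (O−E)²/E
Mon        47       69      7.014
Tue        58       69      1.754
Wed        85       69      3.710
Thu        77       69      0.928
Fri        50       69      5.232
Sat       102       69     15.783
Sun        64       69      0.362
Sum = 34.78
df = 6. Since 34.78 > 10.645, we reject H₀.

34.78; reject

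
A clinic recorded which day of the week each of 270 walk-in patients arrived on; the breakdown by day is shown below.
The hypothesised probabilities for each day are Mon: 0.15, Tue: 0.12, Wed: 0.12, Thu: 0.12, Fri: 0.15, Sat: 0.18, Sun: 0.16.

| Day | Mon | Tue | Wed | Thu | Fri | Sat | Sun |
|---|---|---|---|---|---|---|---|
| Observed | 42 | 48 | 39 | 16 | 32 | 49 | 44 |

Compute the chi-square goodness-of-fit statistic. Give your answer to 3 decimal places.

Expected counts E_i = n·p_i: 270×0.15 = 40.5, 270×0.12 = 32.4, 270×0.12 = 32.4, 270×0.12 = 32.4, 270×0.15 = 40.5, 270×0.18 = 48.6, 270×0.16 = 43.2.
cat         O        E   (O−E)²/E
Mon        42     40.5     0.0556
Tue        48     32.4     7.5111
Wed        39     32.4     1.3444
Thu        16     32.4     8.3012
Fri        32     40.5     1.7840
Sat        49     48.6     0.0033
Sun        44     43.2     0.0148
Sum = 19.014

19.014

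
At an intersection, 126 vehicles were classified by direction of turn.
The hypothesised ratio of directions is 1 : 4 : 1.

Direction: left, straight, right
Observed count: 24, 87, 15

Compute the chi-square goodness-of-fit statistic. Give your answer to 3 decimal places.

Ratio total = 6. Expected counts: 126×1/6 = 21, 126×4/6 = 84, 126×1/6 = 21.
cat           O        E   (O−E)²/E
left         24       21     0.4286
straight     87       84     0.1071
right        15       21     1.7143
Sum = 2.250

2.250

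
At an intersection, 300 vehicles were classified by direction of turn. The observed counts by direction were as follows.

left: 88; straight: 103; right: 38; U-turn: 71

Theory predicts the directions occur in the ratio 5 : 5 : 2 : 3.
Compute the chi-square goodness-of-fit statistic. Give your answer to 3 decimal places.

3.647

Ratio total = 15. Expected counts: 300×5/15 = 100, 300×5/15 = 100, 300×2/15 = 40, 300×3/15 = 60.
left: (88 − 100)²/100 = 144/100 = 1.4400
straight: (103 − 100)²/100 = 9/100 = 0.0900
right: (38 − 40)²/40 = 4/40 = 0.1000
U-turn: (71 − 60)²/60 = 121/60 = 2.0167
Sum = 3.647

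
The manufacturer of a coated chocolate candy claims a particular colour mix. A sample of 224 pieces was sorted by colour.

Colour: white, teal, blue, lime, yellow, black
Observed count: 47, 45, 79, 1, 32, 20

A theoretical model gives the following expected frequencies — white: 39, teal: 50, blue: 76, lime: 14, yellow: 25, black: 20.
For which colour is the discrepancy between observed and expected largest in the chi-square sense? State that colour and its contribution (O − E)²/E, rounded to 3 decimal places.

white: (47 − 39)²/39 = 64/39 = 1.6410
teal: (45 − 50)²/50 = 25/50 = 0.5000
blue: (79 − 76)²/76 = 9/76 = 0.1184
lime: (1 − 14)²/14 = 169/14 = 12.0714
yellow: (32 − 25)²/25 = 49/25 = 1.9600
black: (20 − 20)²/20 = 0/20 = 0.0000
The largest term is for lime: 12.071.

lime, 12.071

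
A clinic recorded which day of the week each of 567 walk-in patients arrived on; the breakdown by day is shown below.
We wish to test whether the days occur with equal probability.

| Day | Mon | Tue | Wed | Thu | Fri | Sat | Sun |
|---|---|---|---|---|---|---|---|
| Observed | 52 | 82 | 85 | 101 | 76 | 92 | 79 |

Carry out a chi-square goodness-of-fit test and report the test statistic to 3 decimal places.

17.383

Under H₀ each category has probability 1/7, so each expected count is 567/7 = 81.
cat         O        E   (O−E)²/E
Mon        52       81    10.3827
Tue        82       81     0.0123
Wed        85       81     0.1975
Thu       101       81     4.9383
Fri        76       81     0.3086
Sat        92       81     1.4938
Sun        79       81     0.0494
Sum = 17.383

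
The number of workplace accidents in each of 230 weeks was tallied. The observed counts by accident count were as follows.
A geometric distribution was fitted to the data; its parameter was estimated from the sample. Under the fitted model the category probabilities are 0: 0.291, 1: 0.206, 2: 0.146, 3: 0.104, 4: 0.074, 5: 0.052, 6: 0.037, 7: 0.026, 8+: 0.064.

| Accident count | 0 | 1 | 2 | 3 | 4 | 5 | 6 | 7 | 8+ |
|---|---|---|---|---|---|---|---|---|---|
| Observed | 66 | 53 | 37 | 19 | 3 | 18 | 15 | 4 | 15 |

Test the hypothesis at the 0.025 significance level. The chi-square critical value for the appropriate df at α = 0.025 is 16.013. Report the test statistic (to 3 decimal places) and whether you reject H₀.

22.249; reject

Expected counts E_i = n·p_i: 230×0.291 = 66.93, 230×0.206 = 47.38, 230×0.146 = 33.58, 230×0.104 = 23.92, 230×0.074 = 17.02, 230×0.052 = 11.96, 230×0.037 = 8.51, 230×0.026 = 5.98, 230×0.064 = 14.72.
cat         O        E   (O−E)²/E
0          66    66.93     0.0129
1          53    47.38     0.6666
2          37    33.58     0.3483
3          19    23.92     1.0120
4           3    17.02    11.5488
5          18    11.96     3.0503
6          15     8.51     4.9495
7           4     5.98     0.6556
8+         15    14.72     0.0053
Sum = 22.249
df = 7. Since 22.249 > 16.013, we reject H₀.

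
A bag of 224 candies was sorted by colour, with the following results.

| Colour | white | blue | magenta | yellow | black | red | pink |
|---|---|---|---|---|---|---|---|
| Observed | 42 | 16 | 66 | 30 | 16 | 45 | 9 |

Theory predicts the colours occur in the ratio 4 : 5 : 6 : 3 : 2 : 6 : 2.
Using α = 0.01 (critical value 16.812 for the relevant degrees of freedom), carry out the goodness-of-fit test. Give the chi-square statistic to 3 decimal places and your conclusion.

Ratio total = 28. Expected counts: 224×4/28 = 32, 224×5/28 = 40, 224×6/28 = 48, 224×3/28 = 24, 224×2/28 = 16, 224×6/28 = 48, 224×2/28 = 16.
white: (42 − 32)²/32 = 100/32 = 3.1250
blue: (16 − 40)²/40 = 576/40 = 14.4000
magenta: (66 − 48)²/48 = 324/48 = 6.7500
yellow: (30 − 24)²/24 = 36/24 = 1.5000
black: (16 − 16)²/16 = 0/16 = 0.0000
red: (45 − 48)²/48 = 9/48 = 0.1875
pink: (9 − 16)²/16 = 49/16 = 3.0625
Sum = 29.025
df = 6. Since 29.025 > 16.812, we reject H₀.

29.025; reject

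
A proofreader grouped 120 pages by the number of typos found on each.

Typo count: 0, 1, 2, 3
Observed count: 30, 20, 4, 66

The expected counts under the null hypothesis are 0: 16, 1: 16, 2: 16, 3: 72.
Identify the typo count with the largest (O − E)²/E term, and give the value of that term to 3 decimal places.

0, 12.250

cat         O        E   (O−E)²/E
0          30       16    12.2500
1          20       16     1.0000
2           4       16     9.0000
3          66       72     0.5000
The largest term is for 0: 12.250.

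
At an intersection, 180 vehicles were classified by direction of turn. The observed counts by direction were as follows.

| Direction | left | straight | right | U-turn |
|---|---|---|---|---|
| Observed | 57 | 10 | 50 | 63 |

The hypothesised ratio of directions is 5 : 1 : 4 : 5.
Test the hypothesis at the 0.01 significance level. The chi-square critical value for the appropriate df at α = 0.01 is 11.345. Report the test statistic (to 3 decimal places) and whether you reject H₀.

Ratio total = 15. Expected counts: 180×5/15 = 60, 180×1/15 = 12, 180×4/15 = 48, 180×5/15 = 60.
χ² = (57−60)²/60 + (10−12)²/12 + (50−48)²/48 + (63−60)²/60
   = 0.1500 + 0.3333 + 0.0833 + 0.1500
Sum = 0.717
df = 3. Since 0.717 < 11.345, we do not reject H₀.

0.717; do not reject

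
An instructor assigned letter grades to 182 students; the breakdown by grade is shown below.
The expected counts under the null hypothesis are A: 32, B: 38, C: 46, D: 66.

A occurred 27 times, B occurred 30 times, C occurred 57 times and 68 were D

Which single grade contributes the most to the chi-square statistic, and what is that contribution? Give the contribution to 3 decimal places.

cat         O        E   (O−E)²/E
A          27       32     0.7813
B          30       38     1.6842
C          57       46     2.6304
D          68       66     0.0606
The largest term is for C: 2.630.

C, 2.630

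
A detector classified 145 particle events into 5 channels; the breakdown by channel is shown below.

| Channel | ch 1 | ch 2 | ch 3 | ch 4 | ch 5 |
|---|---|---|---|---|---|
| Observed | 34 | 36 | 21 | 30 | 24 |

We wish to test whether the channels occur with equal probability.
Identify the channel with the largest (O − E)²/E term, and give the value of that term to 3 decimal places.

ch 3, 2.207

Expected count for each of the 5 categories: 145/5 = 29.
cat         O        E   (O−E)²/E
ch 1       34       29     0.8621
ch 2       36       29     1.6897
ch 3       21       29     2.2069
ch 4       30       29     0.0345
ch 5       24       29     0.8621
The largest term is for ch 3: 2.207.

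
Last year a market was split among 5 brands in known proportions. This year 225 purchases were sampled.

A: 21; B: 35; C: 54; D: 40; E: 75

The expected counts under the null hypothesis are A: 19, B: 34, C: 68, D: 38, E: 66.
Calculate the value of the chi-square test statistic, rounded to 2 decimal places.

A: (21 − 19)²/19 = 4/19 = 0.211
B: (35 − 34)²/34 = 1/34 = 0.029
C: (54 − 68)²/68 = 196/68 = 2.882
D: (40 − 38)²/38 = 4/38 = 0.105
E: (75 − 66)²/66 = 81/66 = 1.227
Sum = 4.45

4.45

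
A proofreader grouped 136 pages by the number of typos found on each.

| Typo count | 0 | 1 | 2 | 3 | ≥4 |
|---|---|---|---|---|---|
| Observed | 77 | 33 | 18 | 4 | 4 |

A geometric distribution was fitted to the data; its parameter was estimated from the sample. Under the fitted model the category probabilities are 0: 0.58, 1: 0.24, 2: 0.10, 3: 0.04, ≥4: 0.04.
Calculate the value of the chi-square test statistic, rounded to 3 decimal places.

2.235

Expected counts E_i = n·p_i: 136×0.58 = 78.88, 136×0.24 = 32.64, 136×0.10 = 13.6, 136×0.04 = 5.44, 136×0.04 = 5.44.
0: (77 − 78.88)²/78.88 = 3.5344/78.88 = 0.0448
1: (33 − 32.64)²/32.64 = 0.1296/32.64 = 0.0040
2: (18 − 13.6)²/13.6 = 19.36/13.6 = 1.4235
3: (4 − 5.44)²/5.44 = 2.0736/5.44 = 0.3812
≥4: (4 − 5.44)²/5.44 = 2.0736/5.44 = 0.3812
Sum = 2.235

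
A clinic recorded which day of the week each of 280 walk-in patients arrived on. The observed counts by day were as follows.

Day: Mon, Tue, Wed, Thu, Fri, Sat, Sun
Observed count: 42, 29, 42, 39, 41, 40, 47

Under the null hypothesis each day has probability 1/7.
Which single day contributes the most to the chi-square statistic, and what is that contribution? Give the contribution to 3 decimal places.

Expected count for each of the 7 categories: 280/7 = 40.
cat         O        E   (O−E)²/E
Mon        42       40     0.1000
Tue        29       40     3.0250
Wed        42       40     0.1000
Thu        39       40     0.0250
Fri        41       40     0.0250
Sat        40       40     0.0000
Sun        47       40     1.2250
The largest term is for Tue: 3.025.

Tue, 3.025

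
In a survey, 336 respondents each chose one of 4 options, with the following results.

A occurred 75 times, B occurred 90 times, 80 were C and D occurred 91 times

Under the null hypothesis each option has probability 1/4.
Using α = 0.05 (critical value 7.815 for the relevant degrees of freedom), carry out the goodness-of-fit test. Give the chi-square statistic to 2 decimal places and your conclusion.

2.17; do not reject

Under H₀ each category has probability 1/4, so each expected count is 336/4 = 84.
χ² = (75−84)²/84 + (90−84)²/84 + (80−84)²/84 + (91−84)²/84
   = 0.964 + 0.429 + 0.190 + 0.583
Sum = 2.17
df = 3. Since 2.17 < 7.815, we do not reject H₀.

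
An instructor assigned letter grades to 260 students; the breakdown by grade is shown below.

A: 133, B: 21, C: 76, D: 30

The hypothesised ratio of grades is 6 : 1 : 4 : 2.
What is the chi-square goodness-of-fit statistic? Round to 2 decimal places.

Ratio total = 13. Expected counts: 260×6/13 = 120, 260×1/13 = 20, 260×4/13 = 80, 260×2/13 = 40.
cat         O        E   (O−E)²/E
A         133      120      1.408
B          21       20      0.050
C          76       80      0.200
D          30       40      2.500
Sum = 4.16

4.16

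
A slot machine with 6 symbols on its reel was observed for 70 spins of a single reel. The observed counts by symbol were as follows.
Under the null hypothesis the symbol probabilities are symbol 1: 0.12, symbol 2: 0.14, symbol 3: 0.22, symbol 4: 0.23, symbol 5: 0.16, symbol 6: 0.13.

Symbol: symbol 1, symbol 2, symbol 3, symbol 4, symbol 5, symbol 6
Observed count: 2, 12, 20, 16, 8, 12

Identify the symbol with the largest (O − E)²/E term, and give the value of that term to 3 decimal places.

Expected counts E_i = n·p_i: 70×0.12 = 8.4, 70×0.14 = 9.8, 70×0.22 = 15.4, 70×0.23 = 16.1, 70×0.16 = 11.2, 70×0.13 = 9.1.
χ² = (2−8.4)²/8.4 + (12−9.8)²/9.8 + (20−15.4)²/15.4 + (16−16.1)²/16.1 + (8−11.2)²/11.2 + (12−9.1)²/9.1
   = 4.8762 + 0.4939 + 1.3740 + 0.0006 + 0.9143 + 0.9242
The largest term is for symbol 1: 4.876.

symbol 1, 4.876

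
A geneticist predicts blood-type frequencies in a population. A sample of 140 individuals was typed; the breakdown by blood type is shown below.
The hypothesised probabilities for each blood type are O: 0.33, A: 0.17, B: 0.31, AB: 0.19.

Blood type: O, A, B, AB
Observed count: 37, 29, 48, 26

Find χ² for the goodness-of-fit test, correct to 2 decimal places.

3.47

Expected counts E_i = n·p_i: 140×0.33 = 46.2, 140×0.17 = 23.8, 140×0.31 = 43.4, 140×0.19 = 26.6.
O: (37 − 46.2)²/46.2 = 84.64/46.2 = 1.832
A: (29 − 23.8)²/23.8 = 27.04/23.8 = 1.136
B: (48 − 43.4)²/43.4 = 21.16/43.4 = 0.488
AB: (26 − 26.6)²/26.6 = 0.36/26.6 = 0.014
Sum = 3.47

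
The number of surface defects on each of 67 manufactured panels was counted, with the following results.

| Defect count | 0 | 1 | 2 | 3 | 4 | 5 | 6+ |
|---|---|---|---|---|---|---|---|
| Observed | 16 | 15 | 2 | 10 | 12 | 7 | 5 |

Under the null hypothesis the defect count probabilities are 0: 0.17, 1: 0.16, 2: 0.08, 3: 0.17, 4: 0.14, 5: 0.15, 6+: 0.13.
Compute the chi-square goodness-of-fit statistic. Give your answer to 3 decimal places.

9.088

Expected counts E_i = n·p_i: 67×0.17 = 11.39, 67×0.16 = 10.72, 67×0.08 = 5.36, 67×0.17 = 11.39, 67×0.14 = 9.38, 67×0.15 = 10.05, 67×0.13 = 8.71.
0: (16 − 11.39)²/11.39 = 21.2521/11.39 = 1.8659
1: (15 − 10.72)²/10.72 = 18.3184/10.72 = 1.7088
2: (2 − 5.36)²/5.36 = 11.2896/5.36 = 2.1063
3: (10 − 11.39)²/11.39 = 1.9321/11.39 = 0.1696
4: (12 − 9.38)²/9.38 = 6.8644/9.38 = 0.7318
5: (7 − 10.05)²/10.05 = 9.3025/10.05 = 0.9256
6+: (5 − 8.71)²/8.71 = 13.7641/8.71 = 1.5803
Sum = 9.088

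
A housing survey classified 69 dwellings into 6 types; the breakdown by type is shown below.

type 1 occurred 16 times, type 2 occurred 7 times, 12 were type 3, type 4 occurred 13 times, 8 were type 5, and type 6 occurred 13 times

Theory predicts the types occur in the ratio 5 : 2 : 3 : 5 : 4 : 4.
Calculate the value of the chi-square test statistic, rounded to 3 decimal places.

Ratio total = 23. Expected counts: 69×5/23 = 15, 69×2/23 = 6, 69×3/23 = 9, 69×5/23 = 15, 69×4/23 = 12, 69×4/23 = 12.
χ² = (16−15)²/15 + (7−6)²/6 + (12−9)²/9 + (13−15)²/15 + (8−12)²/12 + (13−12)²/12
   = 0.0667 + 0.1667 + 1.0000 + 0.2667 + 1.3333 + 0.0833
Sum = 2.917

2.917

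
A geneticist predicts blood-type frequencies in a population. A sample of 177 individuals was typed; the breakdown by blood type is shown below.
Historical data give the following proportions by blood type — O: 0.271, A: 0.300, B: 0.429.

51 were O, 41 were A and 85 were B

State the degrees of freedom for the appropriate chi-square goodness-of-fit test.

2

There are k = 3 categories and no parameters were estimated from the data, so df = 3 − 1 = 2.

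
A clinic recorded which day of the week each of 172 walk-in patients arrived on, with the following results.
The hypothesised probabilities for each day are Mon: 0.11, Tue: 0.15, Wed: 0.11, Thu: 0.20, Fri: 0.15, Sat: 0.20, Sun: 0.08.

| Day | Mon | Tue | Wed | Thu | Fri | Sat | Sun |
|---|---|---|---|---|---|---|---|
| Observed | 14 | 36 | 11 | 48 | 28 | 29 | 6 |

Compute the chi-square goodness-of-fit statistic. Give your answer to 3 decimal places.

19.416

Expected counts E_i = n·p_i: 172×0.11 = 18.92, 172×0.15 = 25.8, 172×0.11 = 18.92, 172×0.20 = 34.4, 172×0.15 = 25.8, 172×0.20 = 34.4, 172×0.08 = 13.76.
χ² = (14−18.92)²/18.92 + (36−25.8)²/25.8 + (11−18.92)²/18.92 + (48−34.4)²/34.4 + (28−25.8)²/25.8 + (29−34.4)²/34.4 + (6−13.76)²/13.76
   = 1.2794 + 4.0326 + 3.3153 + 5.3767 + 0.1876 + 0.8477 + 4.3763
Sum = 19.416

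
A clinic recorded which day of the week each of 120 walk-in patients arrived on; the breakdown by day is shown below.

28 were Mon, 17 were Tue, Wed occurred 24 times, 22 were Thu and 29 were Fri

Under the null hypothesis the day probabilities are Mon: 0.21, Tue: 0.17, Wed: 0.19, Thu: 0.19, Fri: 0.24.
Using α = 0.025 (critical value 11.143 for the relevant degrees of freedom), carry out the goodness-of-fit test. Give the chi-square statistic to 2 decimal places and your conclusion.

Expected counts E_i = n·p_i: 120×0.21 = 25.2, 120×0.17 = 20.4, 120×0.19 = 22.8, 120×0.19 = 22.8, 120×0.24 = 28.8.
Mon: (28 − 25.2)²/25.2 = 7.84/25.2 = 0.311
Tue: (17 − 20.4)²/20.4 = 11.56/20.4 = 0.567
Wed: (24 − 22.8)²/22.8 = 1.44/22.8 = 0.063
Thu: (22 − 22.8)²/22.8 = 0.64/22.8 = 0.028
Fri: (29 − 28.8)²/28.8 = 0.04/28.8 = 0.001
Sum = 0.97
df = 4. Since 0.97 < 11.143, we do not reject H₀.

0.97; do not reject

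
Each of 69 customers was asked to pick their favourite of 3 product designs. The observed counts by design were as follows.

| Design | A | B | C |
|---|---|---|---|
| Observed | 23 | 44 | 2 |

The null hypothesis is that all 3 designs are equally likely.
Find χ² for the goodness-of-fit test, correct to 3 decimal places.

38.348

Under H₀ each category has probability 1/3, so each expected count is 69/3 = 23.
cat         O        E   (O−E)²/E
A          23       23     0.0000
B          44       23    19.1739
C           2       23    19.1739
Sum = 38.348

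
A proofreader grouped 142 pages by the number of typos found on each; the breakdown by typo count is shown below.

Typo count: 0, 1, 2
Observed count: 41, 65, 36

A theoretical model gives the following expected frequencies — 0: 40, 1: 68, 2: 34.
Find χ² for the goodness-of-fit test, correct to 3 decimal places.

χ² = (41−40)²/40 + (65−68)²/68 + (36−34)²/34
   = 0.0250 + 0.1324 + 0.1176
Sum = 0.275

0.275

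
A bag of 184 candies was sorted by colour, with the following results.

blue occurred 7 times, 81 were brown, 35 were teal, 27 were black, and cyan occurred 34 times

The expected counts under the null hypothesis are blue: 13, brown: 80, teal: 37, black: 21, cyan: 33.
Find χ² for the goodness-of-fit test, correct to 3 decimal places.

χ² = (7−13)²/13 + (81−80)²/80 + (35−37)²/37 + (27−21)²/21 + (34−33)²/33
   = 2.7692 + 0.0125 + 0.1081 + 1.7143 + 0.0303
Sum = 4.634

4.634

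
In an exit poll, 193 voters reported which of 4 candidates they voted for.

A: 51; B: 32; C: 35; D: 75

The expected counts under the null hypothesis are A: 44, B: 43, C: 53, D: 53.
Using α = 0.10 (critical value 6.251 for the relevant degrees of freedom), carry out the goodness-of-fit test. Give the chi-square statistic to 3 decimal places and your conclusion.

χ² = (51−44)²/44 + (32−43)²/43 + (35−53)²/53 + (75−53)²/53
   = 1.1136 + 2.8140 + 6.1132 + 9.1321
Sum = 19.173
df = 3. Since 19.173 > 6.251, we reject H₀.

19.173; reject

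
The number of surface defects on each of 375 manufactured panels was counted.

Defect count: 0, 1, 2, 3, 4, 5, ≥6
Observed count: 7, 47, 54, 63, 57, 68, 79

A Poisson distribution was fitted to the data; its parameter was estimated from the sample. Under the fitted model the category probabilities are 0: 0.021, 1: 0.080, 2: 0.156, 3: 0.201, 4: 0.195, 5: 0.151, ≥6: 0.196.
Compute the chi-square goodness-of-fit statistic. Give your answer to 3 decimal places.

18.361

Expected counts E_i = n·p_i: 375×0.021 = 7.875, 375×0.080 = 30, 375×0.156 = 58.5, 375×0.201 = 75.375, 375×0.195 = 73.125, 375×0.151 = 56.625, 375×0.196 = 73.5.
χ² = (7−7.875)²/7.875 + (47−30)²/30 + (54−58.5)²/58.5 + (63−75.375)²/75.375 + (57−73.125)²/73.125 + (68−56.625)²/56.625 + (79−73.5)²/73.5
   = 0.0972 + 9.6333 + 0.3462 + 2.0317 + 3.5558 + 2.2850 + 0.4116
Sum = 18.361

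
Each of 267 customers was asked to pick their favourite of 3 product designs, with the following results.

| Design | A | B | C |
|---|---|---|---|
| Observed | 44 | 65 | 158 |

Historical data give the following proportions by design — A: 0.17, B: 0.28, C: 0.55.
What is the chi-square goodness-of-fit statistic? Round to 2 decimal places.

2.16

Expected counts E_i = n·p_i: 267×0.17 = 45.39, 267×0.28 = 74.76, 267×0.55 = 146.85.
cat         O        E   (O−E)²/E
A          44    45.39      0.043
B          65    74.76      1.274
C         158   146.85      0.847
Sum = 2.16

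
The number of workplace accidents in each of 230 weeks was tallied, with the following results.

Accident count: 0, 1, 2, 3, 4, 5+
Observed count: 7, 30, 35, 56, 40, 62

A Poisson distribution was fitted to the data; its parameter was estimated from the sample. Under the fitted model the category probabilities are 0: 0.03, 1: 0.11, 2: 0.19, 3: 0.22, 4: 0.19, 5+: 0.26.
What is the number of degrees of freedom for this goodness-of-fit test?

There are k = 6 categories and 1 parameter estimated from the data, so df = 6 − 1 − 1 = 4.

4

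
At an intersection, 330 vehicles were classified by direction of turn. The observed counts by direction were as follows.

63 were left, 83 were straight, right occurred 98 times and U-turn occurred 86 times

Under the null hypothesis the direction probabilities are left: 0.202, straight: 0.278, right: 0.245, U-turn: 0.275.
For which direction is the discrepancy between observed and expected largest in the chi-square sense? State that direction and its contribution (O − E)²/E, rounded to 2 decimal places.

right, 3.64

Expected counts E_i = n·p_i: 330×0.202 = 66.66, 330×0.278 = 91.74, 330×0.245 = 80.85, 330×0.275 = 90.75.
χ² = (63−66.66)²/66.66 + (83−91.74)²/91.74 + (98−80.85)²/80.85 + (86−90.75)²/90.75
   = 0.201 + 0.833 + 3.638 + 0.249
The largest term is for right: 3.64.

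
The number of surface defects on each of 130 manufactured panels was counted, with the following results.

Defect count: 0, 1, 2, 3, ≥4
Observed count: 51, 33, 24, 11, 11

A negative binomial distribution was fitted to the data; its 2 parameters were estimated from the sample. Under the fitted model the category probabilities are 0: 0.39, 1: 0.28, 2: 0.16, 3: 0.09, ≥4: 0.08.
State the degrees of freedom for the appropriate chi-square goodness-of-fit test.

There are k = 5 categories and 2 parameters estimated from the data, so df = 5 − 1 − 2 = 2.

2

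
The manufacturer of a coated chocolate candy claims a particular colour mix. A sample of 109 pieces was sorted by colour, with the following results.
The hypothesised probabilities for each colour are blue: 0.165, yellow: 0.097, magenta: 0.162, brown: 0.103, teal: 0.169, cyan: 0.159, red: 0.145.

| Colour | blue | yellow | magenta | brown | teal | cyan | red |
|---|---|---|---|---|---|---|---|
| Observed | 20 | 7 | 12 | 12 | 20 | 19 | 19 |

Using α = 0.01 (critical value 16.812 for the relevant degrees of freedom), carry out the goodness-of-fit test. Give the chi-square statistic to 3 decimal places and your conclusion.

4.241; do not reject

Expected counts E_i = n·p_i: 109×0.165 = 17.985, 109×0.097 = 10.573, 109×0.162 = 17.658, 109×0.103 = 11.227, 109×0.169 = 18.421, 109×0.159 = 17.331, 109×0.145 = 15.805.
blue: (20 − 17.985)²/17.985 = 4.060225/17.985 = 0.2258
yellow: (7 − 10.573)²/10.573 = 12.766329/10.573 = 1.2074
magenta: (12 − 17.658)²/17.658 = 32.012964/17.658 = 1.8129
brown: (12 − 11.227)²/11.227 = 0.597529/11.227 = 0.0532
teal: (20 − 18.421)²/18.421 = 2.493241/18.421 = 0.1353
cyan: (19 − 17.331)²/17.331 = 2.785561/17.331 = 0.1607
red: (19 − 15.805)²/15.805 = 10.208025/15.805 = 0.6459
Sum = 4.241
df = 6. Since 4.241 < 16.812, we do not reject H₀.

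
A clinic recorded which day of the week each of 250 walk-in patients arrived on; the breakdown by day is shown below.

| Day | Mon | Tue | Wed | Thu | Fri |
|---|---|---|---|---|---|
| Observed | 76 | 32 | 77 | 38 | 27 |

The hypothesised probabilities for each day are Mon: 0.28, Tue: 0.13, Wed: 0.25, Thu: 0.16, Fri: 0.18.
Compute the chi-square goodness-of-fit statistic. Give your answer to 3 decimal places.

Expected counts E_i = n·p_i: 250×0.28 = 70, 250×0.13 = 32.5, 250×0.25 = 62.5, 250×0.16 = 40, 250×0.18 = 45.
χ² = (76−70)²/70 + (32−32.5)²/32.5 + (77−62.5)²/62.5 + (38−40)²/40 + (27−45)²/45
   = 0.5143 + 0.0077 + 3.3640 + 0.1000 + 7.2000
Sum = 11.186

11.186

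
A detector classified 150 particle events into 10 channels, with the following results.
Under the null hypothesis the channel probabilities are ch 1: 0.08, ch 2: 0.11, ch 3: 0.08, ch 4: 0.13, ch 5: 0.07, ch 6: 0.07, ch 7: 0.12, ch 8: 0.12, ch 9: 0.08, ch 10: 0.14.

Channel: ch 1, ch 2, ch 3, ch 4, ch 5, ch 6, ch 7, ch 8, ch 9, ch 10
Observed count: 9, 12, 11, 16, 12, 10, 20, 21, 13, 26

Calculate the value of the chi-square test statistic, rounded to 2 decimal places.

4.92

Expected counts E_i = n·p_i: 150×0.08 = 12, 150×0.11 = 16.5, 150×0.08 = 12, 150×0.13 = 19.5, 150×0.07 = 10.5, 150×0.07 = 10.5, 150×0.12 = 18, 150×0.12 = 18, 150×0.08 = 12, 150×0.14 = 21.
χ² = (9−12)²/12 + (12−16.5)²/16.5 + (11−12)²/12 + (16−19.5)²/19.5 + (12−10.5)²/10.5 + (10−10.5)²/10.5 + (20−18)²/18 + (21−18)²/18 + (13−12)²/12 + (26−21)²/21
   = 0.750 + 1.227 + 0.083 + 0.628 + 0.214 + 0.024 + 0.222 + 0.500 + 0.083 + 1.190
Sum = 4.92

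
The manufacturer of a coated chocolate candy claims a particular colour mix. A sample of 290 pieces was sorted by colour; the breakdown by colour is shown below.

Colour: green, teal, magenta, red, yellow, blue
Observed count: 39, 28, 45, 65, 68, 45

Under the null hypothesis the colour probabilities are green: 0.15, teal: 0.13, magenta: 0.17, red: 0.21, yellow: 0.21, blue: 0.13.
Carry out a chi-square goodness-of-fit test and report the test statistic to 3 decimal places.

5.854

Expected counts E_i = n·p_i: 290×0.15 = 43.5, 290×0.13 = 37.7, 290×0.17 = 49.3, 290×0.21 = 60.9, 290×0.21 = 60.9, 290×0.13 = 37.7.
χ² = (39−43.5)²/43.5 + (28−37.7)²/37.7 + (45−49.3)²/49.3 + (65−60.9)²/60.9 + (68−60.9)²/60.9 + (45−37.7)²/37.7
   = 0.4655 + 2.4958 + 0.3751 + 0.2760 + 0.8278 + 1.4135
Sum = 5.854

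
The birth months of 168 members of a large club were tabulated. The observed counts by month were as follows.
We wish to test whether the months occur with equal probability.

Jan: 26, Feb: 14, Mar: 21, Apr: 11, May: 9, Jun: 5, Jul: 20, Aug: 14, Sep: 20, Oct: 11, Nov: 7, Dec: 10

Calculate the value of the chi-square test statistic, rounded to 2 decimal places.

Expected count for each of the 12 categories: 168/12 = 14.
cat         O        E   (O−E)²/E
Jan        26       14     10.286
Feb        14       14      0.000
Mar        21       14      3.500
Apr        11       14      0.643
May         9       14      1.786
Jun         5       14      5.786
Jul        20       14      2.571
Aug        14       14      0.000
Sep        20       14      2.571
Oct        11       14      0.643
Nov         7       14      3.500
Dec        10       14      1.143
Sum = 32.43

32.43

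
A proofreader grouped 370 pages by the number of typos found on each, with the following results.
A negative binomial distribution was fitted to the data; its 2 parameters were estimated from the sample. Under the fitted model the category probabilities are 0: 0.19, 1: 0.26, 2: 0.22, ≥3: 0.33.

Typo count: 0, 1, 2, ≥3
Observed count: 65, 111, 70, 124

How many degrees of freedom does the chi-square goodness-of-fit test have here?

There are k = 4 categories and 2 parameters estimated from the data, so df = 4 − 1 − 2 = 1.

1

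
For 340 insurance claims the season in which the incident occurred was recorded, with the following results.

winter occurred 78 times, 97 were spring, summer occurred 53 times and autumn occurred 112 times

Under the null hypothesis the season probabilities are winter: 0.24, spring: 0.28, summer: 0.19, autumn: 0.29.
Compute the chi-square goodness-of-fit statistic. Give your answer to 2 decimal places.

4.10

Expected counts E_i = n·p_i: 340×0.24 = 81.6, 340×0.28 = 95.2, 340×0.19 = 64.6, 340×0.29 = 98.6.
winter: (78 − 81.6)²/81.6 = 12.96/81.6 = 0.159
spring: (97 − 95.2)²/95.2 = 3.24/95.2 = 0.034
summer: (53 − 64.6)²/64.6 = 134.56/64.6 = 2.083
autumn: (112 − 98.6)²/98.6 = 179.56/98.6 = 1.821
Sum = 4.10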